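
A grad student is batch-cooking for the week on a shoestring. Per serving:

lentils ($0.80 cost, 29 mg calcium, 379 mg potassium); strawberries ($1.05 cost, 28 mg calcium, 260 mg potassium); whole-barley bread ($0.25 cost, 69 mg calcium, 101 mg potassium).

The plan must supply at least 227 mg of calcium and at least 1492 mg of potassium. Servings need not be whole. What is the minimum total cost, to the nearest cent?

The cheapest plan sits at a corner of the feasible region — with two constraints it uses at most two foods.
lentils only: max(227/29, 1492/379) = 7.828 servings → $6.26.
strawberries only: max(227/28, 1492/260) = 8.107 servings → $8.51.
whole-barley bread only: max(227/69, 1492/101) = 14.77 servings → $3.69.
lentils + strawberries: intersection lies outside the first quadrant.
lentils + whole-barley bread with both tight: 3.446 servings and 1.842 servings → $3.22.
strawberries + whole-barley bread with both tight: 5.295 servings and 1.141 servings → $5.85.
Cheapest feasible corner: $3.22.

$3.22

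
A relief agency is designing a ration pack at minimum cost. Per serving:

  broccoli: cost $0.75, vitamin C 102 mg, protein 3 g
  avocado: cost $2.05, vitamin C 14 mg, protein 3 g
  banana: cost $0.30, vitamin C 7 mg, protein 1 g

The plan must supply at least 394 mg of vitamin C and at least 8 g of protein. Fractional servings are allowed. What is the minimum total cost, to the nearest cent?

With two linear requirements the optimum uses one or two foods; enumerate the corners.
broccoli only: max(394/102, 8/3) = 3.863 servings → $2.90.
avocado only: max(394/14, 8/3) = 28.14 servings → $57.69.
banana only: max(394/7, 8/1) = 56.29 servings → $16.89.
broccoli + avocado: intersection lies outside the first quadrant.
broccoli + banana with both targets exact would need a negative amount; discard.
avocado + banana with both targets exact would need a negative amount; discard.
So the least-cost plan costs $2.90.

$2.90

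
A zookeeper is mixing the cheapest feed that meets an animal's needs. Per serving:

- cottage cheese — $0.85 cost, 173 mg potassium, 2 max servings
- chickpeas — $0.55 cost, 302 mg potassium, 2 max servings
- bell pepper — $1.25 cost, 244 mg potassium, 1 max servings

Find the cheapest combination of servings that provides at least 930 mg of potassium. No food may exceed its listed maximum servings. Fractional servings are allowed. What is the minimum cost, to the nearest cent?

$2.70

Cost per mg of potassium: chickpeas $0.0018, cottage cheese $0.0049, bell pepper $0.0051.
Take 2 servings of chickpeas: +604.0 mg potassium for $1.10 (total $1.10, still need 326.0 mg).
Take 1.884 servings of cottage cheese: +326.0 mg potassium for $1.60 (total $2.70, still need 0.0 mg).
Greedy by cheapest-per-mg is optimal for a single linear constraint, so the minimum cost is $2.70.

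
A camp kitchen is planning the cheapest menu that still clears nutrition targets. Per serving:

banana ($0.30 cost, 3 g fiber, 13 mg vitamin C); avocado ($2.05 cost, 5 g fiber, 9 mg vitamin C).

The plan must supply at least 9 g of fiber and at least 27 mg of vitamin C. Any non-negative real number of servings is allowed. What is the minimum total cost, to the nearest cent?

An LP optimum is at a vertex; with two nutrient constraints at most two foods are used. Check each candidate.
banana only: max(9/3, 27/13) = 3 servings → $0.90.
avocado only: max(9/5, 27/9) = 3 servings → $6.15.
banana + avocado with both tight: 1.421 servings and 0.9474 servings → $2.37.
The minimum over all feasible corners is $0.90.

$0.90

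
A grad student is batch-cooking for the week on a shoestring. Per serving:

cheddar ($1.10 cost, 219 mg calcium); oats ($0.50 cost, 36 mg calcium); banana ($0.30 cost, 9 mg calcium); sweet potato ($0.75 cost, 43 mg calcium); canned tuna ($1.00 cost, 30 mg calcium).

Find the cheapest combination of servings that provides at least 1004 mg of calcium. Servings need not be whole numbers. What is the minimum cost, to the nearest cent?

$5.04

Cost per mg of calcium: cheddar $0.0050, oats $0.0139, sweet potato $0.0174, banana $0.0333, canned tuna $0.0333.
With no serving limits, use only cheddar: 1004 mg / 219 mg = 4.584 servings × $1.10 = $5.04.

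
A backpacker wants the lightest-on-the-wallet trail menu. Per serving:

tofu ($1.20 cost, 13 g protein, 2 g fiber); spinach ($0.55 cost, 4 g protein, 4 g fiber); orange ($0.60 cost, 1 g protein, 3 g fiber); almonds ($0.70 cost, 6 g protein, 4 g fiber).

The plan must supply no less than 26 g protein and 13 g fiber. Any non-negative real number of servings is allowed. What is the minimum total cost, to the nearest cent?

For a min-cost LP with two ≥-constraints, a basic feasible solution has at most two positive variables.
tofu only: max(26/13, 13/2) = 6.5 servings → $7.80.
spinach only: max(26/4, 13/4) = 6.5 servings → $3.58.
orange only: max(26/1, 13/3) = 26 servings → $15.60.
almonds only: max(26/6, 13/4) = 4.333 servings → $3.03.
tofu + spinach with both tight: 1.182 servings and 2.659 servings → $2.88.
tofu + orange with both tight: 1.757 servings and 3.162 servings → $4.01.
tofu + almonds with both tight: 0.65 servings and 2.925 servings → $2.83.
spinach + orange: intersection lies outside the first quadrant.
spinach + almonds with both targets exact would need a negative amount; discard.
orange + almonds: the both-tight solution has a negative serving — not a feasible corner.
So the least-cost plan costs $2.83.

$2.83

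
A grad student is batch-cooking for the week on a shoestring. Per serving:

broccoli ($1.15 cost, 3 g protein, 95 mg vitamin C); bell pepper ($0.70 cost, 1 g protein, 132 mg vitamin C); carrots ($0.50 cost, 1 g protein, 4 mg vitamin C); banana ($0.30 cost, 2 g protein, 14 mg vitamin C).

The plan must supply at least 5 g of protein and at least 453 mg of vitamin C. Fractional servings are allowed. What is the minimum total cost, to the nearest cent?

$2.59

Two binding constraints pin down two serving amounts, so the optimal mix uses at most two foods. The candidates are each food alone (scaled to the tighter of protein/vitamin C) and each pair with both constraints tight.
broccoli only: max(5/3, 453/95) = 4.768 servings → $5.48.
bell pepper only: max(5/1, 453/132) = 5 servings → $3.50.
carrots only: max(5/1, 453/4) = 113.2 servings → $56.62.
banana only: max(5/2, 453/14) = 32.36 servings → $9.71.
broccoli + bell pepper with both tight: 0.6877 servings and 2.937 servings → $2.85.
broccoli + carrots with both targets exact would need a negative amount; discard.
broccoli + banana: the both-tight solution has a negative serving — not a feasible corner.
bell pepper + carrots with both tight: 3.383 servings and 1.617 servings → $3.18.
bell pepper + banana with both tight: 3.344 servings and 0.828 servings → $2.59.
carrots + banana: intersection lies outside the first quadrant.
The minimum over all feasible corners is $2.59.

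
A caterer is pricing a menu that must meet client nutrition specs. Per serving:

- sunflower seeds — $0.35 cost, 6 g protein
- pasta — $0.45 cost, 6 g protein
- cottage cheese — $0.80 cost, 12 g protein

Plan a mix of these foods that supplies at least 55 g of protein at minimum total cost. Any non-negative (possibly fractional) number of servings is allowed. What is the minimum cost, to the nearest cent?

Cost per g of protein: sunflower seeds $0.0583, cottage cheese $0.0667, pasta $0.0750.
With no serving limits, use only sunflower seeds: 55 g / 6 g = 9.167 servings × $0.35 = $3.21.

$3.21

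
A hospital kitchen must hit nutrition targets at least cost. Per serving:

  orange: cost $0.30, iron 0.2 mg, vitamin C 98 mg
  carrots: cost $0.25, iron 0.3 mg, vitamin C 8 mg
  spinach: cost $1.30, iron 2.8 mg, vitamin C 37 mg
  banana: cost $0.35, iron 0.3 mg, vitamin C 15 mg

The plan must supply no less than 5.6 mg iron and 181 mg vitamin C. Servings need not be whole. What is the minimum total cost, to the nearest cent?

Check every corner: each single food scaled to meet both minima, and each pair solved so both constraints bind.
orange only: max(5.6/0.2, 181/98) = 28 servings → $8.40.
carrots only: max(5.6/0.3, 181/8) = 22.62 servings → $5.66.
spinach only: max(5.6/2.8, 181/37) = 4.892 servings → $6.36.
banana only: max(5.6/0.3, 181/15) = 18.67 servings → $6.53.
orange + carrots with both tight: 0.3417 servings and 18.44 servings → $4.71.
orange + spinach with both tight: 1.122 servings and 1.92 servings → $2.83.
orange + banana: intersection lies outside the first quadrant.
carrots + spinach with both targets exact would need a negative amount; discard.
carrots + banana with both tight: 14.14 servings and 4.524 servings → $5.12.
spinach + banana with both tight: 0.9612 servings and 9.696 servings → $4.64.
The minimum over all feasible corners is $2.83.

$2.83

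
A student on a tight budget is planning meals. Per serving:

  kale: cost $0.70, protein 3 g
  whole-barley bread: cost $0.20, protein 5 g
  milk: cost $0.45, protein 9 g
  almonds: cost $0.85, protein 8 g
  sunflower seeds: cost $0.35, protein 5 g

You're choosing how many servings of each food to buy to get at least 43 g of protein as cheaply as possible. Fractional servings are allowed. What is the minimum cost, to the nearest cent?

$1.72

Cost per g of protein: whole-barley bread $0.0400, milk $0.0500, sunflower seeds $0.0700, almonds $0.1062, kale $0.2333.
With no serving limits, use only whole-barley bread: 43 g / 5 g = 8.6 servings × $0.20 = $1.72.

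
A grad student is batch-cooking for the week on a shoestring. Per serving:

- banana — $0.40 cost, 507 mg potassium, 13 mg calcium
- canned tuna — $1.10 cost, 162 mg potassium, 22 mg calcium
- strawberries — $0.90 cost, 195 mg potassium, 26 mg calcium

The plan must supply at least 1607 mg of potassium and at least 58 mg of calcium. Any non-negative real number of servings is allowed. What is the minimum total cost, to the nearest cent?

With two linear requirements the optimum uses one or two foods; enumerate the corners.
banana only: max(1607/507, 58/13) = 4.462 servings → $1.78.
canned tuna only: max(1607/162, 58/22) = 9.92 servings → $10.91.
strawberries only: max(1607/195, 58/26) = 8.241 servings → $7.42.
banana + canned tuna with both tight: 2.869 servings and 0.9411 servings → $2.18.
banana + strawberries with both tight: 2.862 servings and 0.7998 servings → $1.86.
canned tuna + strawberries: intersection lies outside the first quadrant.
Cheapest feasible corner: $1.78.

$1.78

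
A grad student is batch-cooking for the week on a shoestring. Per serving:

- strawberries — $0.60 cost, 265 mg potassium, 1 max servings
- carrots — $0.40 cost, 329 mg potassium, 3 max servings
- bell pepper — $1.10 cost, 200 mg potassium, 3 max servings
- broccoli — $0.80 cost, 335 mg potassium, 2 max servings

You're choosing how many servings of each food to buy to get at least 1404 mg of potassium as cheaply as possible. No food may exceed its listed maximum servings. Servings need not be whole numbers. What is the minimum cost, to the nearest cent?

$2.16

Cost per mg of potassium: carrots $0.0012, strawberries $0.0023, broccoli $0.0024, bell pepper $0.0055.
Take 3 servings of carrots: +987.0 mg potassium for $1.20 (total $1.20, still need 417.0 mg).
Take 1 serving of strawberries: +265.0 mg potassium for $0.60 (total $1.80, still need 152.0 mg).
Take 0.4537 servings of broccoli: +152.0 mg potassium for $0.36 (total $2.16, still need 0.0 mg).
Greedy by cheapest-per-mg is optimal for a single linear constraint, so the minimum cost is $2.16.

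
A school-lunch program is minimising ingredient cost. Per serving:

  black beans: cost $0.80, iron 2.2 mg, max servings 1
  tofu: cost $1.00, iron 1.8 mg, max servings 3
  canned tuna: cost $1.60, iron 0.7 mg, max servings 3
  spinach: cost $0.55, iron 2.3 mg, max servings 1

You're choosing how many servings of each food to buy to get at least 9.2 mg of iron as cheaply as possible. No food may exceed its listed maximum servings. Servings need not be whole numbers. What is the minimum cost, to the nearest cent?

$3.96

Cost per mg of iron: spinach $0.2391, black beans $0.3636, tofu $0.5556, canned tuna $2.2857.
Take 1 serving of spinach: +2.3 mg iron for $0.55 (total $0.55, still need 6.9 mg).
Take 1 serving of black beans: +2.2 mg iron for $0.80 (total $1.35, still need 4.7 mg).
Take 2.611 servings of tofu: +4.7 mg iron for $2.61 (total $3.96, still need 0.0 mg).
Filling from the cheapest source first is optimal under one linear minimum: $3.96.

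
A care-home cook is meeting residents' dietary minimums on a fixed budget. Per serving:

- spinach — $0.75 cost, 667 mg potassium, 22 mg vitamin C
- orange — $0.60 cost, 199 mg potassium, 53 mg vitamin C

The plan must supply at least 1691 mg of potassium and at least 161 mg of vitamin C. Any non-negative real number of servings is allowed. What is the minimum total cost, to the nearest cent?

$2.75

Two binding constraints pin down two serving amounts, so the optimal mix uses at most two foods. The candidates are each food alone (scaled to the tighter of potassium/vitamin C) and each pair with both constraints tight.
spinach only: max(1691/667, 161/22) = 7.318 servings → $5.49.
orange only: max(1691/199, 161/53) = 8.497 servings → $5.10.
spinach + orange with both tight: 1.859 servings and 2.266 servings → $2.75.
Cheapest feasible corner: $2.75.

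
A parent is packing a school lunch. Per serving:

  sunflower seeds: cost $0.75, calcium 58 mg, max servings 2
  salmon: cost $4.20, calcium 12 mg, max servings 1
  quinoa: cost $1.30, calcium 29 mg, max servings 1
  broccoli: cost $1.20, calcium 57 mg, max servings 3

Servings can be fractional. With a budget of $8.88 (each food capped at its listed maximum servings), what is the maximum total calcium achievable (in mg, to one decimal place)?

Calcium per dollar: sunflower seeds 77.33, broccoli 47.5, quinoa 22.31, salmon 2.857.
Take 2 servings of sunflower seeds: spends $1.50, +116.0 mg calcium (running total 116.0 mg).
Take 3 servings of broccoli: spends $3.60, +171.0 mg calcium (running total 287.0 mg).
Take 1 serving of quinoa: spends $1.30, +29.0 mg calcium (running total 316.0 mg).
Take 0.5905 servings of salmon: spends $2.48, +7.1 mg calcium (running total 323.1 mg).
Filling greedily by calcium-per-dollar is optimal for one linear limit, giving 323.1 mg.

323.1 mg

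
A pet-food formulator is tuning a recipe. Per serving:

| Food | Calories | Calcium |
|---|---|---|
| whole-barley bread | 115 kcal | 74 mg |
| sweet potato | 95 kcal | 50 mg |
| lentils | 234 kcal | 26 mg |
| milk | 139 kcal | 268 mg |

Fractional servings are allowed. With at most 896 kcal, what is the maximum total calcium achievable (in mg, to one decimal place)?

1727.5 mg

Calcium per kcal: milk 1.928, whole-barley bread 0.6435, sweet potato 0.5263, lentils 0.1111.
With no serving limits, spend the whole calories allowance on milk: 896 kcal / 139 kcal × 268 mg = 1727.5 mg.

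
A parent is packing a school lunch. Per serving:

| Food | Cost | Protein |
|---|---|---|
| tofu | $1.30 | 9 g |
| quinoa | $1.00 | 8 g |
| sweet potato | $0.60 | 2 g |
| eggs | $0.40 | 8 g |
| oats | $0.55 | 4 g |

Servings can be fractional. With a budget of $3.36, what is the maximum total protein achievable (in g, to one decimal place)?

67.2 g

Protein per dollar: eggs 20, quinoa 8, oats 7.273, tofu 6.923, sweet potato 3.333.
With no serving limits, spend the whole cost allowance on eggs: $3.36 / $0.40 × 8 g = 67.2 g.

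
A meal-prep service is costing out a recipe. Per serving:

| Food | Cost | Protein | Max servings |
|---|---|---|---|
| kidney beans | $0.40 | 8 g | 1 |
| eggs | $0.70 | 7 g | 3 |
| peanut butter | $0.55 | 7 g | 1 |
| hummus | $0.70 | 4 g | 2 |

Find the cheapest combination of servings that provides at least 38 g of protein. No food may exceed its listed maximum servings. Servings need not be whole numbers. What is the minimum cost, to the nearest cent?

Cost per g of protein: kidney beans $0.0500, peanut butter $0.0786, eggs $0.1000, hummus $0.1750.
Take 1 serving of kidney beans: +8.0 g protein for $0.40 (total $0.40, still need 30.0 g).
Take 1 serving of peanut butter: +7.0 g protein for $0.55 (total $0.95, still need 23.0 g).
Take 3 servings of eggs: +21.0 g protein for $2.10 (total $3.05, still need 2.0 g).
Take 0.5 servings of hummus: +2.0 g protein for $0.35 (total $3.40, still need 0.0 g).
Greedy by cheapest-per-g is optimal for a single linear constraint, so the minimum cost is $3.40.

$3.40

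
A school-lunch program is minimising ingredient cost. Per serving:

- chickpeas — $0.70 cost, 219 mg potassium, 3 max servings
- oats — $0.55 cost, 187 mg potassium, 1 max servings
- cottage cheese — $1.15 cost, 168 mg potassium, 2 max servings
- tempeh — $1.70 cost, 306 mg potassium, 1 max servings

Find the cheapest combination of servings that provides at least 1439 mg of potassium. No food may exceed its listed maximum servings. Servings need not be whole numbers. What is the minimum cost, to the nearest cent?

$6.33

Cost per mg of potassium: oats $0.0029, chickpeas $0.0032, tempeh $0.0056, cottage cheese $0.0068.
Take 1 serving of oats: +187.0 mg potassium for $0.55 (total $0.55, still need 1252.0 mg).
Take 3 servings of chickpeas: +657.0 mg potassium for $2.10 (total $2.65, still need 595.0 mg).
Take 1 serving of tempeh: +306.0 mg potassium for $1.70 (total $4.35, still need 289.0 mg).
Take 1.72 servings of cottage cheese: +289.0 mg potassium for $1.98 (total $6.33, still need 0.0 mg).
Filling from the cheapest source first is optimal under one linear minimum: $6.33.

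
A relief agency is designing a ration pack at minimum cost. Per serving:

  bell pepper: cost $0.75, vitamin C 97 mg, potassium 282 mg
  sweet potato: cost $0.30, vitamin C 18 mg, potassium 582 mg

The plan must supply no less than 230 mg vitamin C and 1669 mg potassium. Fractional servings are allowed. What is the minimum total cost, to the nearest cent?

$2.08

The cheapest plan sits at a corner of the feasible region — with two constraints it uses at most two foods.
bell pepper only: max(230/97, 1669/282) = 5.918 servings → $4.44.
sweet potato only: max(230/18, 1669/582) = 12.78 servings → $3.83.
bell pepper + sweet potato with both tight: 2.021 servings and 1.889 servings → $2.08.
So the least-cost plan costs $2.08.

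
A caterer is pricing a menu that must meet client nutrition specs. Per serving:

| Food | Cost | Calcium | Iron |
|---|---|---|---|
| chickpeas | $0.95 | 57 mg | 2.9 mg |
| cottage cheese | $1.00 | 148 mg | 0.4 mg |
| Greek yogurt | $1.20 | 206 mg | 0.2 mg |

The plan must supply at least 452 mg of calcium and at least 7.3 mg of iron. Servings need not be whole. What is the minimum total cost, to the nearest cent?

With two linear requirements the optimum uses one or two foods; enumerate the corners.
chickpeas only: max(452/57, 7.3/2.9) = 7.93 servings → $7.53.
cottage cheese only: max(452/148, 7.3/0.4) = 18.25 servings → $18.25.
Greek yogurt only: max(452/206, 7.3/0.2) = 36.5 servings → $43.80.
chickpeas + cottage cheese with both tight: 2.214 servings and 2.202 servings → $4.30.
chickpeas + Greek yogurt with both tight: 2.412 servings and 1.527 servings → $4.12.
cottage cheese + Greek yogurt: intersection lies outside the first quadrant.
So the least-cost plan costs $4.12.

$4.12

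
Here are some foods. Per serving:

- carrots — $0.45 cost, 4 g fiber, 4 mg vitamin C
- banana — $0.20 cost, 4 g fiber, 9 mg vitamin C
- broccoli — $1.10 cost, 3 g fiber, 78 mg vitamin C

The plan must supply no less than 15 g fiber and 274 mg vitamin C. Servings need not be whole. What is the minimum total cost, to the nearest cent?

$3.95

Two binding constraints pin down two serving amounts, so the optimal mix uses at most two foods. The candidates are each food alone (scaled to the tighter of fiber/vitamin C) and each pair with both constraints tight.
carrots only: max(15/4, 274/4) = 68.5 servings → $30.82.
banana only: max(15/4, 274/9) = 30.44 servings → $6.09.
broccoli only: max(15/3, 274/78) = 5 servings → $5.50.
carrots + banana: intersection lies outside the first quadrant.
carrots + broccoli with both tight: 1.16 servings and 3.453 servings → $4.32.
banana + broccoli with both tight: 1.221 servings and 3.372 servings → $3.95.
So the least-cost plan costs $3.95.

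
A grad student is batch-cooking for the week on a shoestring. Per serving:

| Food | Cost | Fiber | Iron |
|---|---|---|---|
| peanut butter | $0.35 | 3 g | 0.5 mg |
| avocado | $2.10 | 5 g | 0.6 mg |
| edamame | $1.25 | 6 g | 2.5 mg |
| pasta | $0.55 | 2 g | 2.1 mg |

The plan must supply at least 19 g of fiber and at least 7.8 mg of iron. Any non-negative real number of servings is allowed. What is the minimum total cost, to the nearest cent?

Two binding constraints pin down two serving amounts, so the optimal mix uses at most two foods. The candidates are each food alone (scaled to the tighter of fiber/iron) and each pair with both constraints tight.
peanut butter only: max(19/3, 7.8/0.5) = 15.6 servings → $5.46.
avocado only: max(19/5, 7.8/0.6) = 13 servings → $27.30.
edamame only: max(19/6, 7.8/2.5) = 3.167 servings → $3.96.
pasta only: max(19/2, 7.8/2.1) = 9.5 servings → $5.22.
peanut butter + avocado with both targets exact would need a negative amount; discard.
peanut butter + edamame with both tight: 0.1556 servings and 3.089 servings → $3.92.
peanut butter + pasta with both tight: 4.585 servings and 2.623 servings → $3.05.
avocado + edamame with both tight: 0.07865 servings and 3.101 servings → $4.04.
avocado + pasta with both tight: 2.613 servings and 2.968 servings → $7.12.
edamame + pasta: the both-tight solution has a negative serving — not a feasible corner.
Cheapest feasible corner: $3.05.

$3.05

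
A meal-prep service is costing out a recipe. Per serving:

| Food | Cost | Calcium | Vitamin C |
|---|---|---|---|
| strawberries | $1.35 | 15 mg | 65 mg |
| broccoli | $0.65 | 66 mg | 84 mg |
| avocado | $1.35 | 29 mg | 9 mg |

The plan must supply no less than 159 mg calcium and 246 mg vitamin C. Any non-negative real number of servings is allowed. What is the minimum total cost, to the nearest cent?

Two binding constraints pin down two serving amounts, so the optimal mix uses at most two foods. The candidates are each food alone (scaled to the tighter of calcium/vitamin C) and each pair with both constraints tight.
strawberries only: max(159/15, 246/65) = 10.6 servings → $14.31.
broccoli only: max(159/66, 246/84) = 2.929 servings → $1.90.
avocado only: max(159/29, 246/9) = 27.33 servings → $36.90.
strawberries + broccoli with both tight: 0.9505 servings and 2.193 servings → $2.71.
strawberries + avocado with both tight: 3.259 servings and 3.797 servings → $9.53.
broccoli + avocado: intersection lies outside the first quadrant.
So the least-cost plan costs $1.90.

$1.90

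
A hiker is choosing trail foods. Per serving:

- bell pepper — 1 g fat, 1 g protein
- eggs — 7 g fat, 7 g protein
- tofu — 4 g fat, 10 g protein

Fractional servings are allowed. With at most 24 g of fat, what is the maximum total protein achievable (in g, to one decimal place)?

60.0 g

Protein per g fat: tofu 2.5, bell pepper 1, eggs 1.
With no serving limits, spend the whole fat allowance on tofu: 24 g / 4 g × 10 g = 60.0 g.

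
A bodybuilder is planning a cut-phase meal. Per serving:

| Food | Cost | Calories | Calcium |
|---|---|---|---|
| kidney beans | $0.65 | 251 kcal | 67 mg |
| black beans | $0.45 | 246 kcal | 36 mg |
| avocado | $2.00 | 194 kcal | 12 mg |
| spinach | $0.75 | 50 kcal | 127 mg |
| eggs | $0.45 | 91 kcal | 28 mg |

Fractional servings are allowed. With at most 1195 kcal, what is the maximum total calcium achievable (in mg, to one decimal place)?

Calcium per kcal: spinach 2.54, eggs 0.3077, kidney beans 0.2669, black beans 0.1463, avocado 0.06186.
With no serving limits, spend the whole calories allowance on spinach: 1195 kcal / 50 kcal × 127 mg = 3035.3 mg.

3035.3 mg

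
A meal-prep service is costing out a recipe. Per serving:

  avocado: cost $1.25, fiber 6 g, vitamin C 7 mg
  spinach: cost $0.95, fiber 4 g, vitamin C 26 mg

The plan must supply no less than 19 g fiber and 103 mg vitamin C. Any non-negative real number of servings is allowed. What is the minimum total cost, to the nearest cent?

$4.40

With two linear requirements the optimum uses one or two foods; enumerate the corners.
avocado only: max(19/6, 103/7) = 14.71 servings → $18.39.
spinach only: max(19/4, 103/26) = 4.75 servings → $4.51.
avocado + spinach with both tight: 0.6406 servings and 3.789 servings → $4.40.
Cheapest feasible corner: $4.40.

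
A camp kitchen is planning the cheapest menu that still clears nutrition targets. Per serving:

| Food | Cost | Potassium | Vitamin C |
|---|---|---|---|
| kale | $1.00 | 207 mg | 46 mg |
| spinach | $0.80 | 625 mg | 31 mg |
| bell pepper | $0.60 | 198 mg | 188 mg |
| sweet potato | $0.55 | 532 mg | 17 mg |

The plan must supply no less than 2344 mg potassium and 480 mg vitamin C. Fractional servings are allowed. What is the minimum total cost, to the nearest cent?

$3.30

The cheapest plan sits at a corner of the feasible region — with two constraints it uses at most two foods.
kale only: max(2344/207, 480/46) = 11.32 servings → $11.32.
spinach only: max(2344/625, 480/31) = 15.48 servings → $12.39.
bell pepper only: max(2344/198, 480/188) = 11.84 servings → $7.10.
sweet potato only: max(2344/532, 480/17) = 28.24 servings → $15.53.
kale + spinach with both tight: 10.18 servings and 0.379 servings → $10.48.
kale + bell pepper: intersection lies outside the first quadrant.
kale + sweet potato with both tight: 10.29 servings and 0.404 servings → $10.51.
spinach + bell pepper with both tight: 3.104 servings and 2.041 servings → $3.71.
spinach + sweet potato with both targets exact would need a negative amount; discard.
bell pepper + sweet potato with both tight: 2.23 servings and 3.576 servings → $3.30.
The minimum over all feasible corners is $3.30.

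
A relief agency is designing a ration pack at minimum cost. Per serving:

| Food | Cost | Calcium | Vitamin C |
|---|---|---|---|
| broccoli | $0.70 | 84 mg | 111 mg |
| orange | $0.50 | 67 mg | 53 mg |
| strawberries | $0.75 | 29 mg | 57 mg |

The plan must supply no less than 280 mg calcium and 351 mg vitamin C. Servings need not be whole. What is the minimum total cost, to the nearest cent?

Compare the cost at each extreme point of the feasible region.
broccoli only: max(280/84, 351/111) = 3.333 servings → $2.33.
orange only: max(280/67, 351/53) = 6.623 servings → $3.31.
strawberries only: max(280/29, 351/57) = 9.655 servings → $7.24.
broccoli + orange with both tight: 2.907 servings and 0.5347 servings → $2.30.
broccoli + strawberries: the both-tight solution has a negative serving — not a feasible corner.
orange + strawberries with both tight: 2.533 servings and 3.802 servings → $4.12.
Cheapest feasible corner: $2.30.

$2.30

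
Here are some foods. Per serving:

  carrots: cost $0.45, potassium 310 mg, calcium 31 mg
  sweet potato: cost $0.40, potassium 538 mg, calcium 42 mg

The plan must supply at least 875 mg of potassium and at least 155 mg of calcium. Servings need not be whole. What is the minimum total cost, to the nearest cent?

The cheapest plan sits at a corner of the feasible region — with two constraints it uses at most two foods.
carrots only: max(875/310, 155/31) = 5 servings → $2.25.
sweet potato only: max(875/538, 155/42) = 3.69 servings → $1.48.
carrots + sweet potato: the both-tight solution has a negative serving — not a feasible corner.
Cheapest feasible corner: $1.48.

$1.48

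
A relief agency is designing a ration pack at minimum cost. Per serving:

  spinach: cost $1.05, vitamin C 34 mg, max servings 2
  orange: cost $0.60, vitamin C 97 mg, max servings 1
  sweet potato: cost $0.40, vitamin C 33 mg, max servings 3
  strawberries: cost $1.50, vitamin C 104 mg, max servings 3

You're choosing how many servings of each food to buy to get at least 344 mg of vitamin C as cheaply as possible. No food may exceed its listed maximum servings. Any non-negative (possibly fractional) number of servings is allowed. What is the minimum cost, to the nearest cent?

$3.93

Cost per mg of vitamin C: orange $0.0062, sweet potato $0.0121, strawberries $0.0144, spinach $0.0309.
Take 1 serving of orange: +97.0 mg vitamin C for $0.60 (total $0.60, still need 247.0 mg).
Take 3 servings of sweet potato: +99.0 mg vitamin C for $1.20 (total $1.80, still need 148.0 mg).
Take 1.423 servings of strawberries: +148.0 mg vitamin C for $2.13 (total $3.93, still need 0.0 mg).
Greedy by cheapest-per-mg is optimal for a single linear constraint, so the minimum cost is $3.93.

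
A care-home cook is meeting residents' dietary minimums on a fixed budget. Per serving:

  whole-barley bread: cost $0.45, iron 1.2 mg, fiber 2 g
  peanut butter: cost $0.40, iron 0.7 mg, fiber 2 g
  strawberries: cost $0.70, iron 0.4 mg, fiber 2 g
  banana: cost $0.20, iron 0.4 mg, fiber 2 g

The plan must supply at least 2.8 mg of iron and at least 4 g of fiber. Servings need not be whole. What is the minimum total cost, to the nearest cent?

At the optimum either one food covers both requirements or two foods hit both targets exactly; no other combination can be cheaper.
whole-barley bread only: max(2.8/1.2, 4/2) = 2.333 servings → $1.05.
peanut butter only: max(2.8/0.7, 4/2) = 4 servings → $1.60.
strawberries only: max(2.8/0.4, 4/2) = 7 servings → $4.90.
banana only: max(2.8/0.4, 4/2) = 7 servings → $1.40.
whole-barley bread + peanut butter: the both-tight solution has a negative serving — not a feasible corner.
whole-barley bread + strawberries: intersection lies outside the first quadrant.
whole-barley bread + banana with both targets exact would need a negative amount; discard.
peanut butter + strawberries: the both-tight solution has a negative serving — not a feasible corner.
peanut butter + banana with both targets exact would need a negative amount; discard.
strawberries + banana (both tight): parallel constraints — no distinct corner.
So the least-cost plan costs $1.05.

$1.05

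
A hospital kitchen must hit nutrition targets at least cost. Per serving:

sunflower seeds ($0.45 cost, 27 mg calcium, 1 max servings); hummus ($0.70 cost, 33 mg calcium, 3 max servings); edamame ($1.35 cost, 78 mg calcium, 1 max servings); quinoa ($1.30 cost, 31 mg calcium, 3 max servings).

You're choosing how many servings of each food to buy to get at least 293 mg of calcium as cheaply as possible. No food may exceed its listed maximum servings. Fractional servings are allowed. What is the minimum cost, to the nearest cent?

$7.63

Cost per mg of calcium: sunflower seeds $0.0167, edamame $0.0173, hummus $0.0212, quinoa $0.0419.
Take 1 serving of sunflower seeds: +27.0 mg calcium for $0.45 (total $0.45, still need 266.0 mg).
Take 1 serving of edamame: +78.0 mg calcium for $1.35 (total $1.80, still need 188.0 mg).
Take 3 servings of hummus: +99.0 mg calcium for $2.10 (total $3.90, still need 89.0 mg).
Take 2.871 servings of quinoa: +89.0 mg calcium for $3.73 (total $7.63, still need 0.0 mg).
Filling from the cheapest source first is optimal under one linear minimum: $7.63.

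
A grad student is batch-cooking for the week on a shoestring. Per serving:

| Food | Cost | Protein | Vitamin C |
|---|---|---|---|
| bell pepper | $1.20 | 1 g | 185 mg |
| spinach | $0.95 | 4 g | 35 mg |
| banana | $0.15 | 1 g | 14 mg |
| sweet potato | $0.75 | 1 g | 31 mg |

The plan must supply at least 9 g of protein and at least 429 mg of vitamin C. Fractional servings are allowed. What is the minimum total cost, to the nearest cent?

$3.21

At the optimum either one food covers both requirements or two foods hit both targets exactly; no other combination can be cheaper.
bell pepper only: max(9/1, 429/185) = 9 servings → $10.80.
spinach only: max(9/4, 429/35) = 12.26 servings → $11.64.
banana only: max(9/1, 429/14) = 30.64 servings → $4.60.
sweet potato only: max(9/1, 429/31) = 13.84 servings → $10.38.
bell pepper + spinach with both tight: 1.987 servings and 1.753 servings → $4.05.
bell pepper + banana with both tight: 1.772 servings and 7.228 servings → $3.21.
bell pepper + sweet potato with both tight: 0.974 servings and 8.026 servings → $7.19.
spinach + banana: the both-tight solution has a negative serving — not a feasible corner.
spinach + sweet potato with both targets exact would need a negative amount; discard.
banana + sweet potato: the both-tight solution has a negative serving — not a feasible corner.
So the least-cost plan costs $3.21.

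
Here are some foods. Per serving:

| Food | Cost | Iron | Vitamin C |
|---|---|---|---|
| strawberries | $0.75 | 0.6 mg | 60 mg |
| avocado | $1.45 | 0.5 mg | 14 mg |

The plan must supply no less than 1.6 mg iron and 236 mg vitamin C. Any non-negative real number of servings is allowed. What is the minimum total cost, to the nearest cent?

Compare the cost at each extreme point of the feasible region.
strawberries only: max(1.6/0.6, 236/60) = 3.933 servings → $2.95.
avocado only: max(1.6/0.5, 236/14) = 16.86 servings → $24.44.
strawberries + avocado: the both-tight solution has a negative serving — not a feasible corner.
So the least-cost plan costs $2.95.

$2.95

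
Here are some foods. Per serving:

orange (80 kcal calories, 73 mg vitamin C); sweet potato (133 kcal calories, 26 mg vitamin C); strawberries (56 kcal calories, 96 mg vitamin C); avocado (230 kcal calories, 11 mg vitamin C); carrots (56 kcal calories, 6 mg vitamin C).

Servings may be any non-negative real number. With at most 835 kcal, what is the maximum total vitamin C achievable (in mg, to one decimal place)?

Vitamin C per kcal: strawberries 1.714, orange 0.9125, sweet potato 0.1955, carrots 0.1071, avocado 0.04783.
With no serving limits, spend the whole calories allowance on strawberries: 835 kcal / 56 kcal × 96 mg = 1431.4 mg.

1431.4 mg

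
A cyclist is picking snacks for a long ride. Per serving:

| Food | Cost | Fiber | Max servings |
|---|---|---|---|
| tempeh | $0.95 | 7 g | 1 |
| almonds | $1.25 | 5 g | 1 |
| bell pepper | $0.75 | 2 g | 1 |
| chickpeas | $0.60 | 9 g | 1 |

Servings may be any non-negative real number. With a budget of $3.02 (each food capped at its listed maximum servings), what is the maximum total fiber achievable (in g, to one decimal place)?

21.6 g

Fiber per dollar: chickpeas 15, tempeh 7.368, almonds 4, bell pepper 2.667.
Take 1 serving of chickpeas: spends $0.60, +9.0 g fiber (running total 9.0 g).
Take 1 serving of tempeh: spends $0.95, +7.0 g fiber (running total 16.0 g).
Take 1 serving of almonds: spends $1.25, +5.0 g fiber (running total 21.0 g).
Take 0.2933 servings of bell pepper: spends $0.22, +0.6 g fiber (running total 21.6 g).
Filling greedily by fiber-per-dollar is optimal for one linear limit, giving 21.6 g.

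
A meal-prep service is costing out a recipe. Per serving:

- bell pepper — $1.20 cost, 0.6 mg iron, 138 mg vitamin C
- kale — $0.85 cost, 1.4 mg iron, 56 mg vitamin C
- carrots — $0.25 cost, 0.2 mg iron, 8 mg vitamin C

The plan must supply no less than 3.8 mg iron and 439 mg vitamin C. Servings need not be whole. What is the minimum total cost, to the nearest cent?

$4.41

This is a tiny linear program; its minimum lies at a vertex of the feasible set. List the vertices and price them.
bell pepper only: max(3.8/0.6, 439/138) = 6.333 servings → $7.60.
kale only: max(3.8/1.4, 439/56) = 7.839 servings → $6.66.
carrots only: max(3.8/0.2, 439/8) = 54.88 servings → $13.72.
bell pepper + kale with both tight: 2.518 servings and 1.635 servings → $4.41.
bell pepper + carrots with both tight: 2.518 servings and 11.45 servings → $5.88.
kale + carrots (both tight): parallel constraints — no distinct corner.
Cheapest feasible corner: $4.41.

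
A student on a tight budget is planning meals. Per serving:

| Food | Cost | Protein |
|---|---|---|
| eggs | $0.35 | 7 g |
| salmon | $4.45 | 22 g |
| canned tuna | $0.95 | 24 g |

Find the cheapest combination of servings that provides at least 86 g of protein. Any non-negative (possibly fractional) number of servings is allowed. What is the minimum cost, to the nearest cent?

$3.40

Cost per g of protein: canned tuna $0.0396, eggs $0.0500, salmon $0.2023.
With no serving limits, use only canned tuna: 86 g / 24 g = 3.583 servings × $0.95 = $3.40.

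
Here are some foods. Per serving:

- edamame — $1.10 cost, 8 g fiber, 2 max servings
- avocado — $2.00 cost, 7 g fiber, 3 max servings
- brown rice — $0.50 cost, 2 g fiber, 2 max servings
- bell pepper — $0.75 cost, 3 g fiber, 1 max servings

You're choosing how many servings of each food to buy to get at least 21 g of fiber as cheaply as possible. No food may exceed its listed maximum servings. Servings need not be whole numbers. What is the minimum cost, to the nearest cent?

$3.45

Cost per g of fiber: edamame $0.1375, brown rice $0.2500, bell pepper $0.2500, avocado $0.2857.
Take 2 servings of edamame: +16.0 g fiber for $2.20 (total $2.20, still need 5.0 g).
Take 2 servings of brown rice: +4.0 g fiber for $1.00 (total $3.20, still need 1.0 g).
Take 0.3333 servings of bell pepper: +1.0 g fiber for $0.25 (total $3.45, still need 0.0 g).
Greedy by cheapest-per-g is optimal for a single linear constraint, so the minimum cost is $3.45.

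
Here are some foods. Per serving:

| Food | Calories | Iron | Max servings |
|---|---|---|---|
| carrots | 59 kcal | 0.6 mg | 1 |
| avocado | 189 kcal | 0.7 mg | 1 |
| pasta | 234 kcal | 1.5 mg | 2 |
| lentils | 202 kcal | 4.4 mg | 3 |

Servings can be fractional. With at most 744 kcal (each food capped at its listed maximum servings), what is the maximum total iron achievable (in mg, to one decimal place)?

14.3 mg

Iron per kcal: lentils 0.02178, carrots 0.01017, pasta 0.00641, avocado 0.003704.
Take 3 servings of lentils: uses 606 kcal, +13.2 mg iron (running total 13.2 mg).
Take 1 serving of carrots: uses 59 kcal, +0.6 mg iron (running total 13.8 mg).
Take 0.3376 servings of pasta: uses 79 kcal, +0.5 mg iron (running total 14.3 mg).
Filling greedily by iron-per-kcal is optimal for one linear limit, giving 14.3 mg.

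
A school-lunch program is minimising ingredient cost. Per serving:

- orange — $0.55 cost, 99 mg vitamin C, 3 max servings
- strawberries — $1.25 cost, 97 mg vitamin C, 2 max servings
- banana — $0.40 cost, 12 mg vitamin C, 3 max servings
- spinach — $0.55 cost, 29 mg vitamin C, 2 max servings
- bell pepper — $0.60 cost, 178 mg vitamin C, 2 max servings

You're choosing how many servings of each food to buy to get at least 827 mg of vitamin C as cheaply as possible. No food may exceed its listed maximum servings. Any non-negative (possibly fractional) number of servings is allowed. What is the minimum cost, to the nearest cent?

Cost per mg of vitamin C: bell pepper $0.0034, orange $0.0056, strawberries $0.0129, spinach $0.0190, banana $0.0333.
Take 2 servings of bell pepper: +356.0 mg vitamin C for $1.20 (total $1.20, still need 471.0 mg).
Take 3 servings of orange: +297.0 mg vitamin C for $1.65 (total $2.85, still need 174.0 mg).
Take 1.794 servings of strawberries: +174.0 mg vitamin C for $2.24 (total $5.09, still need 0.0 mg).
Greedy by cheapest-per-mg is optimal for a single linear constraint, so the minimum cost is $5.09.

$5.09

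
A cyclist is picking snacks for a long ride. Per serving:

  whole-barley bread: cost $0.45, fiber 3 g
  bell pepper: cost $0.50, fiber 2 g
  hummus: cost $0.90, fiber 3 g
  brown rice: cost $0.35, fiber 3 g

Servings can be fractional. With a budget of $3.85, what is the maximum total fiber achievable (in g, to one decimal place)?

33.0 g

Fiber per dollar: brown rice 8.571, whole-barley bread 6.667, bell pepper 4, hummus 3.333.
With no serving limits, spend the whole cost allowance on brown rice: $3.85 / $0.35 × 3 g = 33.0 g.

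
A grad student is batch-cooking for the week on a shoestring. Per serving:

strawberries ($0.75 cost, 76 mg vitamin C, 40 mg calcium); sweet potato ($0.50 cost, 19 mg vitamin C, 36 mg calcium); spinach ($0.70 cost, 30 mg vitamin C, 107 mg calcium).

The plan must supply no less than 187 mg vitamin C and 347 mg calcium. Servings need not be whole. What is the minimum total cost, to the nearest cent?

$2.95

Compare the cost at each extreme point of the feasible region.
strawberries only: max(187/76, 347/40) = 8.675 servings → $6.51.
sweet potato only: max(187/19, 347/36) = 9.842 servings → $4.92.
spinach only: max(187/30, 347/107) = 6.233 servings → $4.36.
strawberries + sweet potato with both tight: 0.07034 servings and 9.561 servings → $4.83.
strawberries + spinach with both tight: 1.385 servings and 2.725 servings → $2.95.
sweet potato + spinach: the both-tight solution has a negative serving — not a feasible corner.
Cheapest feasible corner: $2.95.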